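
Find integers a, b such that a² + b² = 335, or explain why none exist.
Not possible

Factorization: 335 = 5 × 67
By Fermat: n is sum of two squares iff every prime p ≡ 3 (mod 4) appears to even power.
Prime(s) ≡ 3 (mod 4) with odd exponent: [(67, 1)]
Therefore 335 cannot be expressed as a² + b².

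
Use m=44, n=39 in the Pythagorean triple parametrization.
(415, 3432, 3457)

Euclid's formula: a = m² - n², b = 2mn, c = m² + n²
m = 44, n = 39
a = 44² - 39² = 1936 - 1521 = 415
b = 2 × 44 × 39 = 3432
c = 44² + 39² = 1936 + 1521 = 3457
Verification: 415² + 3432² = 172225 + 11778624 = 11950849 = 3457² ✓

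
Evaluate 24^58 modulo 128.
0

Repeated squaring. Binary of 58 = 111010.
24^1 ≡ 24 (mod 128); 24^2 ≡ 64 (mod 128); 24^4 ≡ 0 (mod 128); 24^8 ≡ 0 (mod 128); 24^16 ≡ 0 (mod 128); 24^32 ≡ 0 (mod 128)
24^58 = 24^2 × 24^8 × 24^16 × 24^32 ≡ 0 (mod 128)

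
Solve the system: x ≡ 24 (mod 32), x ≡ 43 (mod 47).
184

Using Chinese Remainder Theorem:
M = 32 × 47 = 1504
M1 = 47, M2 = 32
y1 = 47^(-1) mod 32 = 15
y2 = 32^(-1) mod 47 = 25
x = (24×47×15 + 43×32×25) mod 1504 = 184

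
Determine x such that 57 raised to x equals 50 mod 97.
60

Baby-step giant-step with step n = ⌈√97⌉ = 10.
Baby steps 57^j mod 97 (j:value) for j=0..9: 0:1, 1:57, 2:48, 3:20, 4:73, 5:87, 6:12, 7:5, 8:91, 9:46.
Giant-step multiplier: 57^(-10) ≡ 57^(96-10) = 57^86 ≡ 65 (mod 97).
Giant steps γ_i = 50·65^i mod 97: γ_0=50, γ_1=49, γ_2=81, γ_3=27, γ_4=9, γ_5=3, γ_6=1 (in table at j=0).
x = i·n + j = 6·10 + 0 = 60.
Check: 57^60 ≡ 50 (mod 97).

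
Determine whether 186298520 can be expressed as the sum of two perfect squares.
Not possible

Factorization: 186298520 = 2^3 × 5 × 167^3
By Fermat: n is sum of two squares iff every prime p ≡ 3 (mod 4) appears to even power.
Prime(s) ≡ 3 (mod 4) with odd exponent: [(167, 3)]
Therefore 186298520 cannot be expressed as a² + b².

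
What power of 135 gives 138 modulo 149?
67

Baby-step giant-step with step n = ⌈√149⌉ = 13.
Baby steps 135^j mod 149 (j:value) for j=0..12: 0:1, 1:135, 2:47, 3:87, 4:123, 5:66, 6:119, 7:122, 8:80, 9:72, 10:35, 11:106, 12:6.
Giant-step multiplier: 135^(-13) ≡ 135^(148-13) = 135^135 ≡ 94 (mod 149).
Giant steps γ_i = 138·94^i mod 149: γ_0=138, γ_1=9, γ_2=101, γ_3=107, γ_4=75, γ_5=47 (in table at j=2).
x = i·n + j = 5·13 + 2 = 67.
Check: 135^67 ≡ 138 (mod 149).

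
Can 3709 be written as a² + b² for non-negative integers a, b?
30² + 53² (a=30, b=53)

Factorization: 3709 = 3709
By Fermat: n is sum of two squares iff every prime p ≡ 3 (mod 4) appears to even power.
All primes ≡ 3 (mod 4) appear to even power.
Search a = 0, 1, 2, … for 3709 - a² a perfect square: first hit at a = 30: 3709 - 900 = 2809 = 53².
3709 = 30² + 53² = 900 + 2809 ✓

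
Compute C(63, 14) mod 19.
0

Using Lucas' theorem:
Write n=63 and k=14 in base 19:
n in base 19: [3, 6]
k in base 19: [0, 14]
C(63,14) mod 19 = ∏ C(n_i, k_i) mod 19
Digit binomials (mod 19): C(3,0) = 1; C(6,14) = 0 (k_i > n_i)
Product: 1 × 0 = 0 ≡ 0 (mod 19)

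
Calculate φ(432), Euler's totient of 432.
144

432 = 2^4 × 3^3
φ(n) = n × ∏(1 - 1/p) for each prime p dividing n
φ(432) = 432 × (1 - 1/2) × (1 - 1/3) = 144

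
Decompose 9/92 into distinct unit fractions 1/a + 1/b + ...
1/11 + 1/145 + 1/48914 + 1/3588820180

Greedy algorithm:
9/92: ceiling(92/9) = 11, use 1/11
7/1012: ceiling(1012/7) = 145, use 1/145
3/146740: ceiling(146740/3) = 48914, use 1/48914
1/3588820180: ceiling(3588820180/1) = 3588820180, use 1/3588820180
Result: 9/92 = 1/11 + 1/145 + 1/48914 + 1/3588820180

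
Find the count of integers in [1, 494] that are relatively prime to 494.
216

494 = 2 × 13 × 19
φ(n) = n × ∏(1 - 1/p) for each prime p dividing n
φ(494) = 494 × (1 - 1/2) × (1 - 1/13) × (1 - 1/19) = 216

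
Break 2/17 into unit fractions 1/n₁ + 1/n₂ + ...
1/9 + 1/153

Greedy algorithm:
2/17: ceiling(17/2) = 9, use 1/9
1/153: ceiling(153/1) = 153, use 1/153
Result: 2/17 = 1/9 + 1/153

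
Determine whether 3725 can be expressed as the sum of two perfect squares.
2² + 61² (a=2, b=61)

Factorization: 3725 = 5^2 × 149
By Fermat: n is sum of two squares iff every prime p ≡ 3 (mod 4) appears to even power.
All primes ≡ 3 (mod 4) appear to even power.
Search a = 0, 1, 2, … for 3725 - a² a perfect square: first hit at a = 2: 3725 - 4 = 3721 = 61².
3725 = 2² + 61² = 4 + 3721 ✓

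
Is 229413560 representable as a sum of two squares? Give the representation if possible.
Not possible

Factorization: 229413560 = 2^3 × 5 × 179^3
By Fermat: n is sum of two squares iff every prime p ≡ 3 (mod 4) appears to even power.
Prime(s) ≡ 3 (mod 4) with odd exponent: [(179, 3)]
Therefore 229413560 cannot be expressed as a² + b².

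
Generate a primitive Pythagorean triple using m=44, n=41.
(255, 3608, 3617)

Euclid's formula: a = m² - n², b = 2mn, c = m² + n²
m = 44, n = 41
a = 44² - 41² = 1936 - 1681 = 255
b = 2 × 44 × 41 = 3608
c = 44² + 41² = 1936 + 1681 = 3617
Verification: 255² + 3608² = 65025 + 13017664 = 13082689 = 3617² ✓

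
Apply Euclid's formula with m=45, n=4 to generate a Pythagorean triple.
(2009, 360, 2041)

Euclid's formula: a = m² - n², b = 2mn, c = m² + n²
m = 45, n = 4
a = 45² - 4² = 2025 - 16 = 2009
b = 2 × 45 × 4 = 360
c = 45² + 4² = 2025 + 16 = 2041
Verification: 2009² + 360² = 4036081 + 129600 = 4165681 = 2041² ✓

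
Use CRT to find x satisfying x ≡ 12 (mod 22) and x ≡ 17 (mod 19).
188

Using Chinese Remainder Theorem:
M = 22 × 19 = 418
M1 = 19, M2 = 22
y1 = 19^(-1) mod 22 = 7
y2 = 22^(-1) mod 19 = 13
x = (12×19×7 + 17×22×13) mod 418 = 188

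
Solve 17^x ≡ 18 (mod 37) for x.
23

Baby-step giant-step with step n = ⌈√37⌉ = 7.
Baby steps 17^j mod 37 (j:value) for j=0..6: 0:1, 1:17, 2:30, 3:29, 4:12, 5:19, 6:27.
Giant-step multiplier: 17^(-7) ≡ 17^(36-7) = 17^29 ≡ 5 (mod 37).
Giant steps γ_i = 18·5^i mod 37: γ_0=18, γ_1=16, γ_2=6, γ_3=30 (in table at j=2).
x = i·n + j = 3·7 + 2 = 23.
Check: 17^23 ≡ 18 (mod 37).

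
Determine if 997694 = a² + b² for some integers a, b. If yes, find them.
Not possible

Factorization: 997694 = 2 × 23^3 × 41
By Fermat: n is sum of two squares iff every prime p ≡ 3 (mod 4) appears to even power.
Prime(s) ≡ 3 (mod 4) with odd exponent: [(23, 3)]
Therefore 997694 cannot be expressed as a² + b².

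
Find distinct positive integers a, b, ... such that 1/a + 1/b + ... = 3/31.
1/11 + 1/171 + 1/58311

Greedy algorithm:
3/31: ceiling(31/3) = 11, use 1/11
2/341: ceiling(341/2) = 171, use 1/171
1/58311: ceiling(58311/1) = 58311, use 1/58311
Result: 3/31 = 1/11 + 1/171 + 1/58311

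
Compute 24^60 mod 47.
42

Repeated squaring. Binary of 60 = 111100.
24^1 ≡ 24 (mod 47); 24^2 ≡ 12 (mod 47); 24^4 ≡ 3 (mod 47); 24^8 ≡ 9 (mod 47); 24^16 ≡ 34 (mod 47); 24^32 ≡ 28 (mod 47)
24^60 = 24^4 × 24^8 × 24^16 × 24^32 ≡ 42 (mod 47)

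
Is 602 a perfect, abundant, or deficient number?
deficient

Proper divisors of 602: sum = 1 + 2 + 7 + 14 + 43 + 86 + 301 = 454
Since 454 < 602, 602 is deficient.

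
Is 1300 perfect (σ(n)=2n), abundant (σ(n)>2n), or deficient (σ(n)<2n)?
abundant

Proper divisors of 1300: sum = 1 + 2 + 4 + 5 + 10 + 13 + 20 + 25 + ... + 130 + 260 + 325 + 650 (17 divisors) = 1738
Since 1738 > 1300, 1300 is abundant.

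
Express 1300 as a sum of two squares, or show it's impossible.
2² + 36² (a=2, b=36)

Factorization: 1300 = 2^2 × 5^2 × 13
By Fermat: n is sum of two squares iff every prime p ≡ 3 (mod 4) appears to even power.
All primes ≡ 3 (mod 4) appear to even power.
Search a = 0, 1, 2, … for 1300 - a² a perfect square: first hit at a = 2: 1300 - 4 = 1296 = 36².
1300 = 2² + 36² = 4 + 1296 ✓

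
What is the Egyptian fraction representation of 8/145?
1/19 + 1/394 + 1/361824 + 1/196374548640

Greedy algorithm:
8/145: ceiling(145/8) = 19, use 1/19
7/2755: ceiling(2755/7) = 394, use 1/394
3/1085470: ceiling(1085470/3) = 361824, use 1/361824
1/196374548640: ceiling(196374548640/1) = 196374548640, use 1/196374548640
Result: 8/145 = 1/19 + 1/394 + 1/361824 + 1/196374548640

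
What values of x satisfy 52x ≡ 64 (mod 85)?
x ≡ 47 (mod 85)

gcd(52, 85) = 1, which divides 64, so solutions exist.
Find 52^(-1) mod 85 by the extended Euclidean algorithm:
85 = 1 × 52 + 33  ⟹  33 = (1)·85 + (-1)·52
52 = 1 × 33 + 19  ⟹  19 = (-1)·85 + (2)·52
33 = 1 × 19 + 14  ⟹  14 = (2)·85 + (-3)·52
19 = 1 × 14 + 5  ⟹  5 = (-3)·85 + (5)·52
14 = 2 × 5 + 4  ⟹  4 = (8)·85 + (-13)·52
5 = 1 × 4 + 1  ⟹  1 = (-11)·85 + (18)·52
So (18)·52 ≡ 1 (mod 85), i.e. 52^(-1) ≡ 18 (mod 85).
x ≡ 18 × 64 = 1152 ≡ 47 (mod 85).
Check: 52 × 47 = 2444 ≡ 64 (mod 85).
Unique solution: x ≡ 47 (mod 85)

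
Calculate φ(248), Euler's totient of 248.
120

248 = 2^3 × 31
φ(n) = n × ∏(1 - 1/p) for each prime p dividing n
φ(248) = 248 × (1 - 1/2) × (1 - 1/31) = 120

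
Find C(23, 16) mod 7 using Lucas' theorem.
3

Using Lucas' theorem:
Write n=23 and k=16 in base 7:
n in base 7: [3, 2]
k in base 7: [2, 2]
C(23,16) mod 7 = ∏ C(n_i, k_i) mod 7
Digit binomials (mod 7): C(3,2) = 3; C(2,2) = 1
Product: 3 × 1 = 3 ≡ 3 (mod 7)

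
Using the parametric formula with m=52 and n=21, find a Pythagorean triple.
(2263, 2184, 3145)

Euclid's formula: a = m² - n², b = 2mn, c = m² + n²
m = 52, n = 21
a = 52² - 21² = 2704 - 441 = 2263
b = 2 × 52 × 21 = 2184
c = 52² + 21² = 2704 + 441 = 3145
Verification: 2263² + 2184² = 5121169 + 4769856 = 9891025 = 3145² ✓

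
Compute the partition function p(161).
118159068427

p(n) counts ways to write n as a sum of positive integers (order ignored).
Euler's pentagonal recurrence: p(k) = p(k-1) + p(k-2) - p(k-5) - p(k-7) + p(k-12) + p(k-15) - ... (offsets j(3j∓1)/2, signs ++--, p(0)=1, p(<0)=0).
DP table for k = 0..160: p(0)=1, p(1)=1, p(2)=2, p(3)=3, p(4)=5, p(5)=7, p(6)=11, p(7)=15, p(8)=22, p(9)=30, p(10)=42, p(11)=56, p(12)=77, p(13)=101, p(14)=135, p(15)=176, p(16)=231, p(17)=297, p(18)=385, p(19)=490, p(20)=627, p(21)=792, p(22)=1002, p(23)=1255, p(24)=1575, p(25)=1958, p(26)=2436, p(27)=3010, p(28)=3718, p(29)=4565, p(30)=5604, p(31)=6842, p(32)=8349, p(33)=10143, p(34)=12310, p(35)=14883, p(36)=17977, p(37)=21637, p(38)=26015, p(39)=31185, p(40)=37338, p(41)=44583, p(42)=53174, p(43)=63261, p(44)=75175, p(45)=89134, p(46)=105558, p(47)=124754, p(48)=147273, p(49)=173525, p(50)=204226, p(51)=239943, p(52)=281589, p(53)=329931, p(54)=386155, p(55)=451276, p(56)=526823, p(57)=614154, p(58)=715220, p(59)=831820, p(60)=966467, p(61)=1121505, p(62)=1300156, p(63)=1505499, p(64)=1741630, p(65)=2012558, p(66)=2323520, p(67)=2679689, p(68)=3087735, p(69)=3554345, p(70)=4087968, p(71)=4697205, p(72)=5392783, p(73)=6185689, p(74)=7089500, p(75)=8118264, p(76)=9289091, p(77)=10619863, p(78)=12132164, p(79)=13848650, p(80)=15796476, p(81)=18004327, p(82)=20506255, p(83)=23338469, p(84)=26543660, p(85)=30167357, p(86)=34262962, p(87)=38887673, p(88)=44108109, p(89)=49995925, p(90)=56634173, p(91)=64112359, p(92)=72533807, p(93)=82010177, p(94)=92669720, p(95)=104651419, p(96)=118114304, p(97)=133230930, p(98)=150198136, p(99)=169229875, p(100)=190569292, p(101)=214481126, p(102)=241265379, p(103)=271248950, p(104)=304801365, p(105)=342325709, p(106)=384276336, p(107)=431149389, p(108)=483502844, p(109)=541946240, p(110)=607163746, p(111)=679903203, p(112)=761002156, p(113)=851376628, p(114)=952050665, p(115)=1064144451, p(116)=1188908248, p(117)=1327710076, p(118)=1482074143, p(119)=1653668665, p(120)=1844349560, p(121)=2056148051, p(122)=2291320912, p(123)=2552338241, p(124)=2841940500, p(125)=3163127352, p(126)=3519222692, p(127)=3913864295, p(128)=4351078600, p(129)=4835271870, p(130)=5371315400, p(131)=5964539504, p(132)=6620830889, p(133)=7346629512, p(134)=8149040695, p(135)=9035836076, p(136)=10015581680, p(137)=11097645016, p(138)=12292341831, p(139)=13610949895, p(140)=15065878135, p(141)=16670689208, p(142)=18440293320, p(143)=20390982757, p(144)=22540654445, p(145)=24908858009, p(146)=27517052599, p(147)=30388671978, p(148)=33549419497, p(149)=37027355200, p(150)=40853235313, p(151)=45060624582, p(152)=49686288421, p(153)=54770336324, p(154)=60356673280, p(155)=66493182097, p(156)=73232243759, p(157)=80630964769, p(158)=88751778802, p(159)=97662728555, p(160)=107438159466.
Final step: p(161) = p(160) + p(159) - p(156) - p(154) + p(149) + p(146) - p(139) - p(135) + p(126) + p(121) - p(110) - p(104) + p(91) + p(84) - p(69) - p(61) + p(44) + p(35) - p(16) - p(6)
= 107438159466 + 97662728555 - 73232243759 - 60356673280 + 37027355200 + 27517052599 - 13610949895 - 9035836076 + 3519222692 + 2056148051 - 607163746 - 304801365 + 64112359 + 26543660 - 3554345 - 1121505 + 75175 + 14883 - 231 - 11
= 118159068427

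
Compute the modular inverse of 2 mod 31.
16

gcd(2, 31) = 1, so the inverse exists.
Extended Euclidean algorithm on (31, 2):
31 = 15 × 2 + 1  ⟹  1 = (1)·31 + (-15)·2
So (-15)·2 ≡ 1 (mod 31), i.e. 2^(-1) ≡ -15 ≡ 16 (mod 31).
Check: 2 × 16 = 32 ≡ 1 (mod 31)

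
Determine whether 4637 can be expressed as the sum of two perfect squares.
34² + 59² (a=34, b=59)

Factorization: 4637 = 4637
By Fermat: n is sum of two squares iff every prime p ≡ 3 (mod 4) appears to even power.
All primes ≡ 3 (mod 4) appear to even power.
Search a = 0, 1, 2, … for 4637 - a² a perfect square: first hit at a = 34: 4637 - 1156 = 3481 = 59².
4637 = 34² + 59² = 1156 + 3481 ✓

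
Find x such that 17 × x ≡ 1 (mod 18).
17

gcd(17, 18) = 1, so the inverse exists.
Extended Euclidean algorithm on (18, 17):
18 = 1 × 17 + 1  ⟹  1 = (1)·18 + (-1)·17
So (-1)·17 ≡ 1 (mod 18), i.e. 17^(-1) ≡ -1 ≡ 17 (mod 18).
Check: 17 × 17 = 289 ≡ 1 (mod 18)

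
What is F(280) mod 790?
195

Matrix identity: Q^n = [[F_(n+1), F_n], [F_n, F_(n-1)]] with Q = [[1,1],[1,0]].
n = 280 = 100011000₂. Square-and-multiply, entries mod 790:
Q^1 = [[1,1],[1,0]]
Q^2 = (Q^1)² = [[2,1],[1,1]]
Q^4 = (Q^2)² = [[5,3],[3,2]]
Q^8 = (Q^4)² = [[34,21],[21,13]]
Q^17 = (Q^8)²·Q = [[214,17],[17,197]]
Q^35 = (Q^17)²·Q = [[142,265],[265,667]]
Q^70 = (Q^35)² = [[329,295],[295,34]]
Q^140 = (Q^70)² = [[136,435],[435,491]]
Q^280 = (Q^140)² = [[741,195],[195,546]]
F_280 mod 790 = Q^280[0][1] = 195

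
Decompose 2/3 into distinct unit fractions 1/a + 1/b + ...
1/2 + 1/6

Greedy algorithm:
2/3: ceiling(3/2) = 2, use 1/2
1/6: ceiling(6/1) = 6, use 1/6
Result: 2/3 = 1/2 + 1/6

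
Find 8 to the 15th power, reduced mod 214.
28

Repeated squaring. Binary of 15 = 1111.
8^1 ≡ 8 (mod 214); 8^2 ≡ 64 (mod 214); 8^4 ≡ 30 (mod 214); 8^8 ≡ 44 (mod 214)
8^15 = 8^1 × 8^2 × 8^4 × 8^8 ≡ 28 (mod 214)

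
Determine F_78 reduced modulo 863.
345

Matrix identity: Q^n = [[F_(n+1), F_n], [F_n, F_(n-1)]] with Q = [[1,1],[1,0]].
n = 78 = 1001110₂. Square-and-multiply, entries mod 863:
Q^1 = [[1,1],[1,0]]
Q^2 = (Q^1)² = [[2,1],[1,1]]
Q^4 = (Q^2)² = [[5,3],[3,2]]
Q^9 = (Q^4)²·Q = [[55,34],[34,21]]
Q^19 = (Q^9)²·Q = [[724,729],[729,858]]
Q^39 = (Q^19)²·Q = [[478,168],[168,310]]
Q^78 = (Q^39)² = [[397,345],[345,52]]
F_78 mod 863 = Q^78[0][1] = 345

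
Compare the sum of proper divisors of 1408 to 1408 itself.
abundant

Proper divisors of 1408: sum = 1 + 2 + 4 + 8 + 11 + 16 + 22 + 32 + 44 + 64 + 88 + 128 + 176 + 352 + 704 = 1652
Since 1652 > 1408, 1408 is abundant.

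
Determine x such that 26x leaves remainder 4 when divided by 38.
x ≡ 6 (mod 19)

gcd(26, 38) = 2, which divides 4, so solutions exist.
Divide through by 2: 13x ≡ 2 (mod 19).
Find 13^(-1) mod 19 by the extended Euclidean algorithm:
19 = 1 × 13 + 6  ⟹  6 = (1)·19 + (-1)·13
13 = 2 × 6 + 1  ⟹  1 = (-2)·19 + (3)·13
So (3)·13 ≡ 1 (mod 19), i.e. 13^(-1) ≡ 3 (mod 19).
x ≡ 3 × 2 = 6 ≡ 6 (mod 19).
Check: 26 × 6 = 156 ≡ 4 (mod 38).
x ≡ 6 (mod 19), giving 2 solutions mod 38.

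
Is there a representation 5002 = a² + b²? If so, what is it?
39² + 59² (a=39, b=59)

Factorization: 5002 = 2 × 41 × 61
By Fermat: n is sum of two squares iff every prime p ≡ 3 (mod 4) appears to even power.
All primes ≡ 3 (mod 4) appear to even power.
Search a = 0, 1, 2, … for 5002 - a² a perfect square: first hit at a = 39: 5002 - 1521 = 3481 = 59².
5002 = 39² + 59² = 1521 + 3481 ✓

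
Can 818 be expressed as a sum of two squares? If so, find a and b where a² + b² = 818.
17² + 23² (a=17, b=23)

Factorization: 818 = 2 × 409
By Fermat: n is sum of two squares iff every prime p ≡ 3 (mod 4) appears to even power.
All primes ≡ 3 (mod 4) appear to even power.
Search a = 0, 1, 2, … for 818 - a² a perfect square: first hit at a = 17: 818 - 289 = 529 = 23².
818 = 17² + 23² = 289 + 529 ✓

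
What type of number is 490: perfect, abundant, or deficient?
abundant

Proper divisors of 490: sum = 1 + 2 + 5 + 7 + 10 + 14 + 35 + 49 + 70 + 98 + 245 = 536
Since 536 > 490, 490 is abundant.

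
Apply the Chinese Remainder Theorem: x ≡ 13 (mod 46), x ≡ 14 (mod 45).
59

Using Chinese Remainder Theorem:
M = 46 × 45 = 2070
M1 = 45, M2 = 46
y1 = 45^(-1) mod 46 = 45
y2 = 46^(-1) mod 45 = 1
x = (13×45×45 + 14×46×1) mod 2070 = 59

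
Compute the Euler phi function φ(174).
56

174 = 2 × 3 × 29
φ(n) = n × ∏(1 - 1/p) for each prime p dividing n
φ(174) = 174 × (1 - 1/2) × (1 - 1/3) × (1 - 1/29) = 56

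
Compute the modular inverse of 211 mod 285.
181

gcd(211, 285) = 1, so the inverse exists.
Extended Euclidean algorithm on (285, 211):
285 = 1 × 211 + 74  ⟹  74 = (1)·285 + (-1)·211
211 = 2 × 74 + 63  ⟹  63 = (-2)·285 + (3)·211
74 = 1 × 63 + 11  ⟹  11 = (3)·285 + (-4)·211
63 = 5 × 11 + 8  ⟹  8 = (-17)·285 + (23)·211
11 = 1 × 8 + 3  ⟹  3 = (20)·285 + (-27)·211
8 = 2 × 3 + 2  ⟹  2 = (-57)·285 + (77)·211
3 = 1 × 2 + 1  ⟹  1 = (77)·285 + (-104)·211
So (-104)·211 ≡ 1 (mod 285), i.e. 211^(-1) ≡ -104 ≡ 181 (mod 285).
Check: 211 × 181 = 38191 ≡ 1 (mod 285)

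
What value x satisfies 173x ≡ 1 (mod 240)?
197

gcd(173, 240) = 1, so the inverse exists.
Extended Euclidean algorithm on (240, 173):
240 = 1 × 173 + 67  ⟹  67 = (1)·240 + (-1)·173
173 = 2 × 67 + 39  ⟹  39 = (-2)·240 + (3)·173
67 = 1 × 39 + 28  ⟹  28 = (3)·240 + (-4)·173
39 = 1 × 28 + 11  ⟹  11 = (-5)·240 + (7)·173
28 = 2 × 11 + 6  ⟹  6 = (13)·240 + (-18)·173
11 = 1 × 6 + 5  ⟹  5 = (-18)·240 + (25)·173
6 = 1 × 5 + 1  ⟹  1 = (31)·240 + (-43)·173
So (-43)·173 ≡ 1 (mod 240), i.e. 173^(-1) ≡ -43 ≡ 197 (mod 240).
Check: 173 × 197 = 34081 ≡ 1 (mod 240)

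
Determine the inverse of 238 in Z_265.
157

gcd(238, 265) = 1, so the inverse exists.
Extended Euclidean algorithm on (265, 238):
265 = 1 × 238 + 27  ⟹  27 = (1)·265 + (-1)·238
238 = 8 × 27 + 22  ⟹  22 = (-8)·265 + (9)·238
27 = 1 × 22 + 5  ⟹  5 = (9)·265 + (-10)·238
22 = 4 × 5 + 2  ⟹  2 = (-44)·265 + (49)·238
5 = 2 × 2 + 1  ⟹  1 = (97)·265 + (-108)·238
So (-108)·238 ≡ 1 (mod 265), i.e. 238^(-1) ≡ -108 ≡ 157 (mod 265).
Check: 238 × 157 = 37366 ≡ 1 (mod 265)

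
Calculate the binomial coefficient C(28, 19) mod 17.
4

Using Lucas' theorem:
Write n=28 and k=19 in base 17:
n in base 17: [1, 11]
k in base 17: [1, 2]
C(28,19) mod 17 = ∏ C(n_i, k_i) mod 17
Digit binomials (mod 17): C(1,1) = 1; C(11,2) = 55 ≡ 4
Product: 1 × 4 = 4 ≡ 4 (mod 17)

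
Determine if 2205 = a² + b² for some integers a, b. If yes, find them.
21² + 42² (a=21, b=42)

Factorization: 2205 = 3^2 × 5 × 7^2
By Fermat: n is sum of two squares iff every prime p ≡ 3 (mod 4) appears to even power.
All primes ≡ 3 (mod 4) appear to even power.
Search a = 0, 1, 2, … for 2205 - a² a perfect square: first hit at a = 21: 2205 - 441 = 1764 = 42².
2205 = 21² + 42² = 441 + 1764 ✓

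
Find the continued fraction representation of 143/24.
[5; 1, 23]

Euclidean algorithm steps:
143 = 5 × 24 + 23
24 = 1 × 23 + 1
23 = 23 × 1 + 0
Continued fraction: [5; 1, 23]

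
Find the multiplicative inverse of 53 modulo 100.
17

gcd(53, 100) = 1, so the inverse exists.
Extended Euclidean algorithm on (100, 53):
100 = 1 × 53 + 47  ⟹  47 = (1)·100 + (-1)·53
53 = 1 × 47 + 6  ⟹  6 = (-1)·100 + (2)·53
47 = 7 × 6 + 5  ⟹  5 = (8)·100 + (-15)·53
6 = 1 × 5 + 1  ⟹  1 = (-9)·100 + (17)·53
So (17)·53 ≡ 1 (mod 100), i.e. 53^(-1) ≡ 17 (mod 100).
Check: 53 × 17 = 901 ≡ 1 (mod 100)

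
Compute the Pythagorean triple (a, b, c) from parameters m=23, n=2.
(525, 92, 533)

Euclid's formula: a = m² - n², b = 2mn, c = m² + n²
m = 23, n = 2
a = 23² - 2² = 529 - 4 = 525
b = 2 × 23 × 2 = 92
c = 23² + 2² = 529 + 4 = 533
Verification: 525² + 92² = 275625 + 8464 = 284089 = 533² ✓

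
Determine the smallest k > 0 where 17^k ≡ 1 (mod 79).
26

79 is prime, so ord(17) divides φ(79) = 78.
Divisors of 78: 1, 2, 3, 6, 13, 26, 39, 78.
Repeated squaring: 17^1 ≡ 17, 17^2 ≡ 52, 17^4 ≡ 18, 17^8 ≡ 8, 17^16 ≡ 64, 17^32 ≡ 67, 17^64 ≡ 65 (mod 79).
Test 17^d mod 79 for each divisor d in increasing order:
17^1 ≡ 17
17^2 ≡ 52
17^3 = 17^2·17^1 ≡ 15
17^6 = 17^4·17^2 ≡ 67
17^13 = 17^8·17^4·17^1 ≡ 78
17^26 = 17^16·17^8·17^2 ≡ 1  ← first divisor giving 1
The order is 26.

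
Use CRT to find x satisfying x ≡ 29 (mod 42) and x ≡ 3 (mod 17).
71

Using Chinese Remainder Theorem:
M = 42 × 17 = 714
M1 = 17, M2 = 42
y1 = 17^(-1) mod 42 = 5
y2 = 42^(-1) mod 17 = 15
x = (29×17×5 + 3×42×15) mod 714 = 71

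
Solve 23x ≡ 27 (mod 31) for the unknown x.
x ≡ 16 (mod 31)

gcd(23, 31) = 1, which divides 27, so solutions exist.
Find 23^(-1) mod 31 by the extended Euclidean algorithm:
31 = 1 × 23 + 8  ⟹  8 = (1)·31 + (-1)·23
23 = 2 × 8 + 7  ⟹  7 = (-2)·31 + (3)·23
8 = 1 × 7 + 1  ⟹  1 = (3)·31 + (-4)·23
So (-4)·23 ≡ 1 (mod 31), i.e. 23^(-1) ≡ -4 ≡ 27 (mod 31).
x ≡ 27 × 27 = 729 ≡ 16 (mod 31).
Check: 23 × 16 = 368 ≡ 27 (mod 31).
Unique solution: x ≡ 16 (mod 31)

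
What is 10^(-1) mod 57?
40

gcd(10, 57) = 1, so the inverse exists.
Extended Euclidean algorithm on (57, 10):
57 = 5 × 10 + 7  ⟹  7 = (1)·57 + (-5)·10
10 = 1 × 7 + 3  ⟹  3 = (-1)·57 + (6)·10
7 = 2 × 3 + 1  ⟹  1 = (3)·57 + (-17)·10
So (-17)·10 ≡ 1 (mod 57), i.e. 10^(-1) ≡ -17 ≡ 40 (mod 57).
Check: 10 × 40 = 400 ≡ 1 (mod 57)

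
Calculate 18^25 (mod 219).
57

Repeated squaring. Binary of 25 = 11001.
18^1 ≡ 18 (mod 219); 18^2 ≡ 105 (mod 219); 18^4 ≡ 75 (mod 219); 18^8 ≡ 150 (mod 219); 18^16 ≡ 162 (mod 219)
18^25 = 18^1 × 18^8 × 18^16 ≡ 57 (mod 219)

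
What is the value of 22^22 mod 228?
100

Repeated squaring. Binary of 22 = 10110.
22^1 ≡ 22 (mod 228); 22^2 ≡ 28 (mod 228); 22^4 ≡ 100 (mod 228); 22^8 ≡ 196 (mod 228); 22^16 ≡ 112 (mod 228)
22^22 = 22^2 × 22^4 × 22^16 ≡ 100 (mod 228)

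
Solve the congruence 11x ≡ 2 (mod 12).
x ≡ 10 (mod 12)

gcd(11, 12) = 1, which divides 2, so solutions exist.
Find 11^(-1) mod 12 by the extended Euclidean algorithm:
12 = 1 × 11 + 1  ⟹  1 = (1)·12 + (-1)·11
So (-1)·11 ≡ 1 (mod 12), i.e. 11^(-1) ≡ -1 ≡ 11 (mod 12).
x ≡ 11 × 2 = 22 ≡ 10 (mod 12).
Check: 11 × 10 = 110 ≡ 2 (mod 12).
Unique solution: x ≡ 10 (mod 12)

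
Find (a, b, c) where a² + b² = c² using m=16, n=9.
(175, 288, 337)

Euclid's formula: a = m² - n², b = 2mn, c = m² + n²
m = 16, n = 9
a = 16² - 9² = 256 - 81 = 175
b = 2 × 16 × 9 = 288
c = 16² + 9² = 256 + 81 = 337
Verification: 175² + 288² = 30625 + 82944 = 113569 = 337² ✓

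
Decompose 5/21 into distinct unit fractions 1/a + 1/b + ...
1/5 + 1/27 + 1/945

Greedy algorithm:
5/21: ceiling(21/5) = 5, use 1/5
4/105: ceiling(105/4) = 27, use 1/27
1/945: ceiling(945/1) = 945, use 1/945
Result: 5/21 = 1/5 + 1/27 + 1/945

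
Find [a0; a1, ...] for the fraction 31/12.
[2; 1, 1, 2, 2]

Euclidean algorithm steps:
31 = 2 × 12 + 7
12 = 1 × 7 + 5
7 = 1 × 5 + 2
5 = 2 × 2 + 1
2 = 2 × 1 + 0
Continued fraction: [2; 1, 1, 2, 2]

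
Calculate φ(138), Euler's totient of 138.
44

138 = 2 × 3 × 23
φ(n) = n × ∏(1 - 1/p) for each prime p dividing n
φ(138) = 138 × (1 - 1/2) × (1 - 1/3) × (1 - 1/23) = 44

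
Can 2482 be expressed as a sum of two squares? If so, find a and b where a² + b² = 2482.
9² + 49² (a=9, b=49)

Factorization: 2482 = 2 × 17 × 73
By Fermat: n is sum of two squares iff every prime p ≡ 3 (mod 4) appears to even power.
All primes ≡ 3 (mod 4) appear to even power.
Search a = 0, 1, 2, … for 2482 - a² a perfect square: first hit at a = 9: 2482 - 81 = 2401 = 49².
2482 = 9² + 49² = 81 + 2401 ✓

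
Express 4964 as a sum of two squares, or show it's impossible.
8² + 70² (a=8, b=70)

Factorization: 4964 = 2^2 × 17 × 73
By Fermat: n is sum of two squares iff every prime p ≡ 3 (mod 4) appears to even power.
All primes ≡ 3 (mod 4) appear to even power.
Search a = 0, 1, 2, … for 4964 - a² a perfect square: first hit at a = 8: 4964 - 64 = 4900 = 70².
4964 = 8² + 70² = 64 + 4900 ✓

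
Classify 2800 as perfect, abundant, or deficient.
abundant

Proper divisors of 2800: sum = 1 + 2 + 4 + 5 + 7 + 8 + 10 + 14 + ... + 400 + 560 + 700 + 1400 (29 divisors) = 4888
Since 4888 > 2800, 2800 is abundant.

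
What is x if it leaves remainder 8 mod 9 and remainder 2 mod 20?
62

Using Chinese Remainder Theorem:
M = 9 × 20 = 180
M1 = 20, M2 = 9
y1 = 20^(-1) mod 9 = 5
y2 = 9^(-1) mod 20 = 9
x = (8×20×5 + 2×9×9) mod 180 = 62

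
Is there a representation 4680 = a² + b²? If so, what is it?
18² + 66² (a=18, b=66)

Factorization: 4680 = 2^3 × 3^2 × 5 × 13
By Fermat: n is sum of two squares iff every prime p ≡ 3 (mod 4) appears to even power.
All primes ≡ 3 (mod 4) appear to even power.
Search a = 0, 1, 2, … for 4680 - a² a perfect square: first hit at a = 18: 4680 - 324 = 4356 = 66².
4680 = 18² + 66² = 324 + 4356 ✓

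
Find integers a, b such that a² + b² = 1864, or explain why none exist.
10² + 42² (a=10, b=42)

Factorization: 1864 = 2^3 × 233
By Fermat: n is sum of two squares iff every prime p ≡ 3 (mod 4) appears to even power.
All primes ≡ 3 (mod 4) appear to even power.
Search a = 0, 1, 2, … for 1864 - a² a perfect square: first hit at a = 10: 1864 - 100 = 1764 = 42².
1864 = 10² + 42² = 100 + 1764 ✓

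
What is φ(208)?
96

208 = 2^4 × 13
φ(n) = n × ∏(1 - 1/p) for each prime p dividing n
φ(208) = 208 × (1 - 1/2) × (1 - 1/13) = 96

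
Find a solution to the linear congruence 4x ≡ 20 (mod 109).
x ≡ 5 (mod 109)

gcd(4, 109) = 1, which divides 20, so solutions exist.
Find 4^(-1) mod 109 by the extended Euclidean algorithm:
109 = 27 × 4 + 1  ⟹  1 = (1)·109 + (-27)·4
So (-27)·4 ≡ 1 (mod 109), i.e. 4^(-1) ≡ -27 ≡ 82 (mod 109).
x ≡ 82 × 20 = 1640 ≡ 5 (mod 109).
Check: 4 × 5 = 20 ≡ 20 (mod 109).
Unique solution: x ≡ 5 (mod 109)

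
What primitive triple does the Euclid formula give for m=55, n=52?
(321, 5720, 5729)

Euclid's formula: a = m² - n², b = 2mn, c = m² + n²
m = 55, n = 52
a = 55² - 52² = 3025 - 2704 = 321
b = 2 × 55 × 52 = 5720
c = 55² + 52² = 3025 + 2704 = 5729
Verification: 321² + 5720² = 103041 + 32718400 = 32821441 = 5729² ✓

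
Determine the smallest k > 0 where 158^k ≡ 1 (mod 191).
95

191 is prime, so ord(158) divides φ(191) = 190.
Divisors of 190: 1, 2, 5, 10, 19, 38, 95, 190.
Repeated squaring: 158^1 ≡ 158, 158^2 ≡ 134, 158^4 ≡ 2, 158^8 ≡ 4, 158^16 ≡ 16, 158^32 ≡ 65, 158^64 ≡ 23, 158^128 ≡ 147 (mod 191).
Test 158^d mod 191 for each divisor d in increasing order:
158^1 ≡ 158
158^2 ≡ 134
158^5 = 158^4·158^1 ≡ 125
158^10 = 158^8·158^2 ≡ 154
158^19 = 158^16·158^2·158^1 ≡ 109
158^38 = 158^32·158^4·158^2 ≡ 39
158^95 = 158^64·158^16·158^8·158^4·158^2·158^1 ≡ 1  ← first divisor giving 1
The order is 95.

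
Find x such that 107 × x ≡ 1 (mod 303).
17

gcd(107, 303) = 1, so the inverse exists.
Extended Euclidean algorithm on (303, 107):
303 = 2 × 107 + 89  ⟹  89 = (1)·303 + (-2)·107
107 = 1 × 89 + 18  ⟹  18 = (-1)·303 + (3)·107
89 = 4 × 18 + 17  ⟹  17 = (5)·303 + (-14)·107
18 = 1 × 17 + 1  ⟹  1 = (-6)·303 + (17)·107
So (17)·107 ≡ 1 (mod 303), i.e. 107^(-1) ≡ 17 (mod 303).
Check: 107 × 17 = 1819 ≡ 1 (mod 303)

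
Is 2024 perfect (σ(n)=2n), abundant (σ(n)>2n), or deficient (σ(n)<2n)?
abundant

Proper divisors of 2024: sum = 1 + 2 + 4 + 8 + 11 + 22 + 23 + 44 + 46 + 88 + 92 + 184 + 253 + 506 + 1012 = 2296
Since 2296 > 2024, 2024 is abundant.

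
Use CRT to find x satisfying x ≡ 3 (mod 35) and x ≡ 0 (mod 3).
3

Using Chinese Remainder Theorem:
M = 35 × 3 = 105
M1 = 3, M2 = 35
y1 = 3^(-1) mod 35 = 12
y2 = 35^(-1) mod 3 = 2
x = (3×3×12 + 0×35×2) mod 105 = 3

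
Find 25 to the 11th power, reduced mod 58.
53

Repeated squaring. Binary of 11 = 1011.
25^1 ≡ 25 (mod 58); 25^2 ≡ 45 (mod 58); 25^4 ≡ 53 (mod 58); 25^8 ≡ 25 (mod 58)
25^11 = 25^1 × 25^2 × 25^8 ≡ 53 (mod 58)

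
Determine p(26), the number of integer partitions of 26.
2436

p(n) counts ways to write n as a sum of positive integers (order ignored).
Euler's pentagonal recurrence: p(k) = p(k-1) + p(k-2) - p(k-5) - p(k-7) + p(k-12) + p(k-15) - ... (offsets j(3j∓1)/2, signs ++--, p(0)=1, p(<0)=0).
DP table for k = 0..25: p(0)=1, p(1)=1, p(2)=2, p(3)=3, p(4)=5, p(5)=7, p(6)=11, p(7)=15, p(8)=22, p(9)=30, p(10)=42, p(11)=56, p(12)=77, p(13)=101, p(14)=135, p(15)=176, p(16)=231, p(17)=297, p(18)=385, p(19)=490, p(20)=627, p(21)=792, p(22)=1002, p(23)=1255, p(24)=1575, p(25)=1958.
Final step: p(26) = p(25) + p(24) - p(21) - p(19) + p(14) + p(11) - p(4) - p(0)
= 1958 + 1575 - 792 - 490 + 135 + 56 - 5 - 1
= 2436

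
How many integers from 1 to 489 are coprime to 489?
324

489 = 3 × 163
φ(n) = n × ∏(1 - 1/p) for each prime p dividing n
φ(489) = 489 × (1 - 1/3) × (1 - 1/163) = 324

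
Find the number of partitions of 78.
12132164

p(n) counts ways to write n as a sum of positive integers (order ignored).
Euler's pentagonal recurrence: p(k) = p(k-1) + p(k-2) - p(k-5) - p(k-7) + p(k-12) + p(k-15) - ... (offsets j(3j∓1)/2, signs ++--, p(0)=1, p(<0)=0).
DP table for k = 0..77: p(0)=1, p(1)=1, p(2)=2, p(3)=3, p(4)=5, p(5)=7, p(6)=11, p(7)=15, p(8)=22, p(9)=30, p(10)=42, p(11)=56, p(12)=77, p(13)=101, p(14)=135, p(15)=176, p(16)=231, p(17)=297, p(18)=385, p(19)=490, p(20)=627, p(21)=792, p(22)=1002, p(23)=1255, p(24)=1575, p(25)=1958, p(26)=2436, p(27)=3010, p(28)=3718, p(29)=4565, p(30)=5604, p(31)=6842, p(32)=8349, p(33)=10143, p(34)=12310, p(35)=14883, p(36)=17977, p(37)=21637, p(38)=26015, p(39)=31185, p(40)=37338, p(41)=44583, p(42)=53174, p(43)=63261, p(44)=75175, p(45)=89134, p(46)=105558, p(47)=124754, p(48)=147273, p(49)=173525, p(50)=204226, p(51)=239943, p(52)=281589, p(53)=329931, p(54)=386155, p(55)=451276, p(56)=526823, p(57)=614154, p(58)=715220, p(59)=831820, p(60)=966467, p(61)=1121505, p(62)=1300156, p(63)=1505499, p(64)=1741630, p(65)=2012558, p(66)=2323520, p(67)=2679689, p(68)=3087735, p(69)=3554345, p(70)=4087968, p(71)=4697205, p(72)=5392783, p(73)=6185689, p(74)=7089500, p(75)=8118264, p(76)=9289091, p(77)=10619863.
Final step: p(78) = p(77) + p(76) - p(73) - p(71) + p(66) + p(63) - p(56) - p(52) + p(43) + p(38) - p(27) - p(21) + p(8) + p(1)
= 10619863 + 9289091 - 6185689 - 4697205 + 2323520 + 1505499 - 526823 - 281589 + 63261 + 26015 - 3010 - 792 + 22 + 1
= 12132164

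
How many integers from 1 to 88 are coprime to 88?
40

88 = 2^3 × 11
φ(n) = n × ∏(1 - 1/p) for each prime p dividing n
φ(88) = 88 × (1 - 1/2) × (1 - 1/11) = 40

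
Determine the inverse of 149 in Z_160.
29

gcd(149, 160) = 1, so the inverse exists.
Extended Euclidean algorithm on (160, 149):
160 = 1 × 149 + 11  ⟹  11 = (1)·160 + (-1)·149
149 = 13 × 11 + 6  ⟹  6 = (-13)·160 + (14)·149
11 = 1 × 6 + 5  ⟹  5 = (14)·160 + (-15)·149
6 = 1 × 5 + 1  ⟹  1 = (-27)·160 + (29)·149
So (29)·149 ≡ 1 (mod 160), i.e. 149^(-1) ≡ 29 (mod 160).
Check: 149 × 29 = 4321 ≡ 1 (mod 160)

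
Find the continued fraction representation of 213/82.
[2; 1, 1, 2, 16]

Euclidean algorithm steps:
213 = 2 × 82 + 49
82 = 1 × 49 + 33
49 = 1 × 33 + 16
33 = 2 × 16 + 1
16 = 16 × 1 + 0
Continued fraction: [2; 1, 1, 2, 16]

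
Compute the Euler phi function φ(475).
360

475 = 5^2 × 19
φ(n) = n × ∏(1 - 1/p) for each prime p dividing n
φ(475) = 475 × (1 - 1/5) × (1 - 1/19) = 360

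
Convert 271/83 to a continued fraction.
[3; 3, 1, 3, 2, 2]

Euclidean algorithm steps:
271 = 3 × 83 + 22
83 = 3 × 22 + 17
22 = 1 × 17 + 5
17 = 3 × 5 + 2
5 = 2 × 2 + 1
2 = 2 × 1 + 0
Continued fraction: [3; 3, 1, 3, 2, 2]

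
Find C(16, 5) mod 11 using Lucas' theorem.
1

Using Lucas' theorem:
Write n=16 and k=5 in base 11:
n in base 11: [1, 5]
k in base 11: [0, 5]
C(16,5) mod 11 = ∏ C(n_i, k_i) mod 11
Digit binomials (mod 11): C(1,0) = 1; C(5,5) = 1
Product: 1 × 1 = 1 ≡ 1 (mod 11)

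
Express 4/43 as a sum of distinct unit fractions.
1/11 + 1/473

Greedy algorithm:
4/43: ceiling(43/4) = 11, use 1/11
1/473: ceiling(473/1) = 473, use 1/473
Result: 4/43 = 1/11 + 1/473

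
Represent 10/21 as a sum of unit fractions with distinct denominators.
1/3 + 1/7

Greedy algorithm:
10/21: ceiling(21/10) = 3, use 1/3
1/7: ceiling(7/1) = 7, use 1/7
Result: 10/21 = 1/3 + 1/7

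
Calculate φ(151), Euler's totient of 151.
150

151 = 151
φ(n) = n × ∏(1 - 1/p) for each prime p dividing n
φ(151) = 151 × (1 - 1/151) = 150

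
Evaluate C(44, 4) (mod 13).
5

Using Lucas' theorem:
Write n=44 and k=4 in base 13:
n in base 13: [3, 5]
k in base 13: [0, 4]
C(44,4) mod 13 = ∏ C(n_i, k_i) mod 13
Digit binomials (mod 13): C(3,0) = 1; C(5,4) = 5
Product: 1 × 5 = 5 ≡ 5 (mod 13)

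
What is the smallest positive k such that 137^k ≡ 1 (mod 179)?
178

179 is prime, so ord(137) divides φ(179) = 178.
Divisors of 178: 1, 2, 89, 178.
Repeated squaring: 137^1 ≡ 137, 137^2 ≡ 153, 137^4 ≡ 139, 137^8 ≡ 168, 137^16 ≡ 121, 137^32 ≡ 142, 137^64 ≡ 116, 137^128 ≡ 31 (mod 179).
Test 137^d mod 179 for each divisor d in increasing order:
137^1 ≡ 137
137^2 ≡ 153
137^89 = 137^64·137^16·137^8·137^1 ≡ 178
137^178 = 137^128·137^32·137^16·137^2 ≡ 1  ← first divisor giving 1
The order is 178.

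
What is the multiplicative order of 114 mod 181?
15

181 is prime, so ord(114) divides φ(181) = 180.
Divisors of 180: 1, 2, 3, 4, 5, 6, 9, 10, 12, 15, 18, 20, 30, 36, 45, 60, 90, 180.
Repeated squaring: 114^1 ≡ 114, 114^2 ≡ 145, 114^4 ≡ 29, 114^8 ≡ 117, 114^16 ≡ 114, 114^32 ≡ 145, 114^64 ≡ 29, 114^128 ≡ 117 (mod 181).
Test 114^d mod 181 for each divisor d in increasing order:
114^1 ≡ 114
114^2 ≡ 145
114^3 = 114^2·114^1 ≡ 59
114^4 ≡ 29
114^5 = 114^4·114^1 ≡ 48
114^6 = 114^4·114^2 ≡ 42
114^9 = 114^8·114^1 ≡ 125
114^10 = 114^8·114^2 ≡ 132
114^12 = 114^8·114^4 ≡ 135
114^15 = 114^8·114^4·114^2·114^1 ≡ 1  ← first divisor giving 1
The order is 15.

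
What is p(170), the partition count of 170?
274768617130

p(n) counts ways to write n as a sum of positive integers (order ignored).
Euler's pentagonal recurrence: p(k) = p(k-1) + p(k-2) - p(k-5) - p(k-7) + p(k-12) + p(k-15) - ... (offsets j(3j∓1)/2, signs ++--, p(0)=1, p(<0)=0).
DP table for k = 0..169: p(0)=1, p(1)=1, p(2)=2, p(3)=3, p(4)=5, p(5)=7, p(6)=11, p(7)=15, p(8)=22, p(9)=30, p(10)=42, p(11)=56, p(12)=77, p(13)=101, p(14)=135, p(15)=176, p(16)=231, p(17)=297, p(18)=385, p(19)=490, p(20)=627, p(21)=792, p(22)=1002, p(23)=1255, p(24)=1575, p(25)=1958, p(26)=2436, p(27)=3010, p(28)=3718, p(29)=4565, p(30)=5604, p(31)=6842, p(32)=8349, p(33)=10143, p(34)=12310, p(35)=14883, p(36)=17977, p(37)=21637, p(38)=26015, p(39)=31185, p(40)=37338, p(41)=44583, p(42)=53174, p(43)=63261, p(44)=75175, p(45)=89134, p(46)=105558, p(47)=124754, p(48)=147273, p(49)=173525, p(50)=204226, p(51)=239943, p(52)=281589, p(53)=329931, p(54)=386155, p(55)=451276, p(56)=526823, p(57)=614154, p(58)=715220, p(59)=831820, p(60)=966467, p(61)=1121505, p(62)=1300156, p(63)=1505499, p(64)=1741630, p(65)=2012558, p(66)=2323520, p(67)=2679689, p(68)=3087735, p(69)=3554345, p(70)=4087968, p(71)=4697205, p(72)=5392783, p(73)=6185689, p(74)=7089500, p(75)=8118264, p(76)=9289091, p(77)=10619863, p(78)=12132164, p(79)=13848650, p(80)=15796476, p(81)=18004327, p(82)=20506255, p(83)=23338469, p(84)=26543660, p(85)=30167357, p(86)=34262962, p(87)=38887673, p(88)=44108109, p(89)=49995925, p(90)=56634173, p(91)=64112359, p(92)=72533807, p(93)=82010177, p(94)=92669720, p(95)=104651419, p(96)=118114304, p(97)=133230930, p(98)=150198136, p(99)=169229875, p(100)=190569292, p(101)=214481126, p(102)=241265379, p(103)=271248950, p(104)=304801365, p(105)=342325709, p(106)=384276336, p(107)=431149389, p(108)=483502844, p(109)=541946240, p(110)=607163746, p(111)=679903203, p(112)=761002156, p(113)=851376628, p(114)=952050665, p(115)=1064144451, p(116)=1188908248, p(117)=1327710076, p(118)=1482074143, p(119)=1653668665, p(120)=1844349560, p(121)=2056148051, p(122)=2291320912, p(123)=2552338241, p(124)=2841940500, p(125)=3163127352, p(126)=3519222692, p(127)=3913864295, p(128)=4351078600, p(129)=4835271870, p(130)=5371315400, p(131)=5964539504, p(132)=6620830889, p(133)=7346629512, p(134)=8149040695, p(135)=9035836076, p(136)=10015581680, p(137)=11097645016, p(138)=12292341831, p(139)=13610949895, p(140)=15065878135, p(141)=16670689208, p(142)=18440293320, p(143)=20390982757, p(144)=22540654445, p(145)=24908858009, p(146)=27517052599, p(147)=30388671978, p(148)=33549419497, p(149)=37027355200, p(150)=40853235313, p(151)=45060624582, p(152)=49686288421, p(153)=54770336324, p(154)=60356673280, p(155)=66493182097, p(156)=73232243759, p(157)=80630964769, p(158)=88751778802, p(159)=97662728555, p(160)=107438159466, p(161)=118159068427, p(162)=129913904637, p(163)=142798995930, p(164)=156919475295, p(165)=172389800255, p(166)=189334822579, p(167)=207890420102, p(168)=228204732751, p(169)=250438925115.
Final step: p(170) = p(169) + p(168) - p(165) - p(163) + p(158) + p(155) - p(148) - p(144) + p(135) + p(130) - p(119) - p(113) + p(100) + p(93) - p(78) - p(70) + p(53) + p(44) - p(25) - p(15)
= 250438925115 + 228204732751 - 172389800255 - 142798995930 + 88751778802 + 66493182097 - 33549419497 - 22540654445 + 9035836076 + 5371315400 - 1653668665 - 851376628 + 190569292 + 82010177 - 12132164 - 4087968 + 329931 + 75175 - 1958 - 176
= 274768617130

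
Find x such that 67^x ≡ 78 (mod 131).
91

Baby-step giant-step with step n = ⌈√131⌉ = 12.
Baby steps 67^j mod 131 (j:value) for j=0..11: 0:1, 1:67, 2:35, 3:118, 4:46, 5:69, 6:38, 7:57, 8:20, 9:30, 10:45, 11:2.
Giant-step multiplier: 67^(-12) ≡ 67^(130-12) = 67^118 ≡ 44 (mod 131).
Giant steps γ_i = 78·44^i mod 131: γ_0=78, γ_1=26, γ_2=96, γ_3=32, γ_4=98, γ_5=120, γ_6=40, γ_7=57 (in table at j=7).
x = i·n + j = 7·12 + 7 = 91.
Check: 67^91 ≡ 78 (mod 131).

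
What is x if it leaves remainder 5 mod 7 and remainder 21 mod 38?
173

Using Chinese Remainder Theorem:
M = 7 × 38 = 266
M1 = 38, M2 = 7
y1 = 38^(-1) mod 7 = 5
y2 = 7^(-1) mod 38 = 11
x = (5×38×5 + 21×7×11) mod 266 = 173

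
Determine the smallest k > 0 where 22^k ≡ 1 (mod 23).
2

23 is prime, so ord(22) divides φ(23) = 22.
Divisors of 22: 1, 2, 11, 22.
Repeated squaring: 22^1 ≡ 22, 22^2 ≡ 1, 22^4 ≡ 1, 22^8 ≡ 1, 22^16 ≡ 1 (mod 23).
Test 22^d mod 23 for each divisor d in increasing order:
22^1 ≡ 22
22^2 ≡ 1  ← first divisor giving 1
The order is 2.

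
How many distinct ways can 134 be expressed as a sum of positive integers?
8149040695

p(n) counts ways to write n as a sum of positive integers (order ignored).
Euler's pentagonal recurrence: p(k) = p(k-1) + p(k-2) - p(k-5) - p(k-7) + p(k-12) + p(k-15) - ... (offsets j(3j∓1)/2, signs ++--, p(0)=1, p(<0)=0).
DP table for k = 0..133: p(0)=1, p(1)=1, p(2)=2, p(3)=3, p(4)=5, p(5)=7, p(6)=11, p(7)=15, p(8)=22, p(9)=30, p(10)=42, p(11)=56, p(12)=77, p(13)=101, p(14)=135, p(15)=176, p(16)=231, p(17)=297, p(18)=385, p(19)=490, p(20)=627, p(21)=792, p(22)=1002, p(23)=1255, p(24)=1575, p(25)=1958, p(26)=2436, p(27)=3010, p(28)=3718, p(29)=4565, p(30)=5604, p(31)=6842, p(32)=8349, p(33)=10143, p(34)=12310, p(35)=14883, p(36)=17977, p(37)=21637, p(38)=26015, p(39)=31185, p(40)=37338, p(41)=44583, p(42)=53174, p(43)=63261, p(44)=75175, p(45)=89134, p(46)=105558, p(47)=124754, p(48)=147273, p(49)=173525, p(50)=204226, p(51)=239943, p(52)=281589, p(53)=329931, p(54)=386155, p(55)=451276, p(56)=526823, p(57)=614154, p(58)=715220, p(59)=831820, p(60)=966467, p(61)=1121505, p(62)=1300156, p(63)=1505499, p(64)=1741630, p(65)=2012558, p(66)=2323520, p(67)=2679689, p(68)=3087735, p(69)=3554345, p(70)=4087968, p(71)=4697205, p(72)=5392783, p(73)=6185689, p(74)=7089500, p(75)=8118264, p(76)=9289091, p(77)=10619863, p(78)=12132164, p(79)=13848650, p(80)=15796476, p(81)=18004327, p(82)=20506255, p(83)=23338469, p(84)=26543660, p(85)=30167357, p(86)=34262962, p(87)=38887673, p(88)=44108109, p(89)=49995925, p(90)=56634173, p(91)=64112359, p(92)=72533807, p(93)=82010177, p(94)=92669720, p(95)=104651419, p(96)=118114304, p(97)=133230930, p(98)=150198136, p(99)=169229875, p(100)=190569292, p(101)=214481126, p(102)=241265379, p(103)=271248950, p(104)=304801365, p(105)=342325709, p(106)=384276336, p(107)=431149389, p(108)=483502844, p(109)=541946240, p(110)=607163746, p(111)=679903203, p(112)=761002156, p(113)=851376628, p(114)=952050665, p(115)=1064144451, p(116)=1188908248, p(117)=1327710076, p(118)=1482074143, p(119)=1653668665, p(120)=1844349560, p(121)=2056148051, p(122)=2291320912, p(123)=2552338241, p(124)=2841940500, p(125)=3163127352, p(126)=3519222692, p(127)=3913864295, p(128)=4351078600, p(129)=4835271870, p(130)=5371315400, p(131)=5964539504, p(132)=6620830889, p(133)=7346629512.
Final step: p(134) = p(133) + p(132) - p(129) - p(127) + p(122) + p(119) - p(112) - p(108) + p(99) + p(94) - p(83) - p(77) + p(64) + p(57) - p(42) - p(34) + p(17) + p(8)
= 7346629512 + 6620830889 - 4835271870 - 3913864295 + 2291320912 + 1653668665 - 761002156 - 483502844 + 169229875 + 92669720 - 23338469 - 10619863 + 1741630 + 614154 - 53174 - 12310 + 297 + 22
= 8149040695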